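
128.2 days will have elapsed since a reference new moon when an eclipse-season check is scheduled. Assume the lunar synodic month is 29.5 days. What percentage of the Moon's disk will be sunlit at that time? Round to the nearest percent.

78%

128.2 d spans 4 complete synodic months (4 × 29.5 = 118.00 d) plus 10.20 d.
Elongation θ = 360° × 10.20/29.5 ≈ 124.5°.
cos 124.5° = (-0.566), so f = (1 − (-0.566))/2 = 0.783, so 78%.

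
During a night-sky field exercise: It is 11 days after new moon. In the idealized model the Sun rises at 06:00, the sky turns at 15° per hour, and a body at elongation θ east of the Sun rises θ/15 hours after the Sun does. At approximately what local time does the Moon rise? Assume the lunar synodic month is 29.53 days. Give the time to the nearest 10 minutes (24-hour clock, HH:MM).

The Moon has covered 11/29.53 of its cycle, so θ ≈ 360° × 11/29.53 = 134.1°.
The Moon trails the Sun by θ/15 = 134.1/15 ≈ 8.94 hours.
06:00 + 8.940 h ≈ 14:56 → 15:00 to the nearest ten minutes.

15:00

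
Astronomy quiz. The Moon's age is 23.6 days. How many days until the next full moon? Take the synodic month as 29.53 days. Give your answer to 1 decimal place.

Full moon is 0.5 of the way through the cycle: age 0.5 × 29.53 = 14.765 d.
This lunation's full moon (14.765 d) has passed, so add one period: 44.295 − 23.6 = 20.695 days.

20.7 days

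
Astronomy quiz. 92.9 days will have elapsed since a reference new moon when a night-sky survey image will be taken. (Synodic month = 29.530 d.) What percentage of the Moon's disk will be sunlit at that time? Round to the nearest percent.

92.9 d spans 3 complete synodic months (3 × 29.530 = 88.59 d) plus 4.31 d.
Elongation θ = 360° × 4.31/29.530 ≈ 52.5°.
cos 52.5° = 0.608, so f = (1 − 0.608)/2 = 0.196, so 20%.

20%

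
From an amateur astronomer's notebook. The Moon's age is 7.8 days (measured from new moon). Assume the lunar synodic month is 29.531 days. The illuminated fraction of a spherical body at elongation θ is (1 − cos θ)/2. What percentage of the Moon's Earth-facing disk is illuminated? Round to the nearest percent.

54%

Phase angle: θ = 360°·(7.8 d)/(29.531 d) = 95.1°.
cos 95.1° = (-0.089), so f = (1 − (-0.089))/2 = 0.544, so 54%.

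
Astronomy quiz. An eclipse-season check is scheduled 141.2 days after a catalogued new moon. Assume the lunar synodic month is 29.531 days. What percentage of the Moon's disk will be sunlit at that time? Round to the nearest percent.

40%

141.2/29.531 = 4.781 lunations, so 4 complete cycles and 23.08 d into the next.
Elongation θ = 360° × 23.08/29.531 ≈ 281.3°.
With cos θ = 0.196, the lit fraction is (1 − 0.196)/2 ≈ 0.402, so 40%.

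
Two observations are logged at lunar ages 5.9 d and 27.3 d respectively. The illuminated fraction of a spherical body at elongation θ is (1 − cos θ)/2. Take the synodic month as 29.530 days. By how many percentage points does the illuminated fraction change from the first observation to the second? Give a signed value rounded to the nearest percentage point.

-29 pp

First observation: θ = 360°·5.9/29.530 = 71.9°, so f = 0.345.
Second observation: θ = 332.8°, f = 0.055.
Δf = 0.055 − 0.345 = -0.290, i.e. -29 pp.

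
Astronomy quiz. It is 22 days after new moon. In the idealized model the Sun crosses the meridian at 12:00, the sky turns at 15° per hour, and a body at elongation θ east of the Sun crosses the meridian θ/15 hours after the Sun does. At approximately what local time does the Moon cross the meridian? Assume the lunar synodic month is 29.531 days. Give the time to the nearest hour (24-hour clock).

06:00

Elongation θ = 360° × 22/29.531 ≈ 268.2°.
Delay after the Sun = 268.2° / (15°/h) ≈ 17.88 h.
12:00 + 17.88 h ≈ 05:53 → 06:00 to the nearest hour.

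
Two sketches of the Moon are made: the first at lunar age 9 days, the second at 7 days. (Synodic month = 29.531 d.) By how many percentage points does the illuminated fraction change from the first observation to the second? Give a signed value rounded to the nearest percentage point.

-21 percentage points

First observation: θ = 360°·9/29.531 = 109.7°, so f = 0.669.
Second observation: θ = 85.3°, f = 0.459.
Δf = 0.459 − 0.669 = -0.209, i.e. -21 pp.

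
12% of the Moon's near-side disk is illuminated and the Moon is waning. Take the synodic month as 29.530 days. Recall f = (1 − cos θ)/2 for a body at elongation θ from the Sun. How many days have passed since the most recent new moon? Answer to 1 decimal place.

26.2 days

Invert f = (1 − cos θ)/2 to get cos θ = 1 − 2(0.12) = 0.760, hence θ₀ = arccos 0.760 = 40.5°.
Waning ⇒ past full, so θ = 360° − 40.5° = 319.5°.
That fraction of the synodic month is 319.5/360 × 29.530 d ≈ 26.20 d.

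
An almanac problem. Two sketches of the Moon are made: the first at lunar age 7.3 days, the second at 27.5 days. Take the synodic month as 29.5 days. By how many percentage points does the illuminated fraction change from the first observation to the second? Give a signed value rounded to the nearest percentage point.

-45 percentage points

First observation: θ = 360°·7.3/29.5 = 89.1°, so f = 0.492.
Second observation: θ = 335.6°, f = 0.045.
Δf = 0.045 − 0.492 = -0.447, i.e. -45 pp.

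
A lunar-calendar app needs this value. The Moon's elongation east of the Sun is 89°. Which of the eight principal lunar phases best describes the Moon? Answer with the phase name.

The first quarter sector spans roughly 68°–112°; 89° falls inside it.

first quarter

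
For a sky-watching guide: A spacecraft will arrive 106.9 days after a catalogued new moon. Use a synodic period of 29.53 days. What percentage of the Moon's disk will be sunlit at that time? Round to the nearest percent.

86%

106.9/29.53 = 3.620 lunations, so 3 complete cycles and 18.31 d into the next.
Phase angle: θ = 360°·(18.31 d)/(29.53 d) = 223.2°.
cos 223.2° = (-0.729), so f = (1 − (-0.729))/2 = 0.864, so 86%.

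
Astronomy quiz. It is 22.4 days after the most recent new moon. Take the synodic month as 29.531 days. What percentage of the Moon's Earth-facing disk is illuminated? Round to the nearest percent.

47%

Phase angle: θ = 360°·(22.4 d)/(29.531 d) = 273.1°.
With cos θ = 0.054, the lit fraction is (1 − 0.054)/2 ≈ 0.473, so 47%.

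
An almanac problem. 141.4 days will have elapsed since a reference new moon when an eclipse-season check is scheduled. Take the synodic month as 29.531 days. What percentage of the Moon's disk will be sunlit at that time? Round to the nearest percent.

38%

141.4/29.531 = 4.788 lunations, so 4 complete cycles and 23.28 d into the next.
The Moon has covered 23.28/29.531 of its cycle, so θ ≈ 360° × 23.28/29.531 = 283.7°.
cos 283.7° = 0.238, so f = (1 − 0.238)/2 = 0.381, so 38%.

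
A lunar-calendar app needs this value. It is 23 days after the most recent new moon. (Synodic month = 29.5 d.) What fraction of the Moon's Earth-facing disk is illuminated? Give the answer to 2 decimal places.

Elongation θ = 360° × 23/29.5 ≈ 280.7°.
cos 280.7° = 0.185, so f = (1 − 0.185)/2 = 0.407.

0.41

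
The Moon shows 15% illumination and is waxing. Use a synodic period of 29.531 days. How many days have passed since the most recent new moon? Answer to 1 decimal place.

3.7 days

Invert f = (1 − cos θ)/2 to get cos θ = 1 − 2(0.15) = 0.700, hence θ₀ = arccos 0.700 = 45.6°.
Before full moon the principal value applies: θ = 45.6°.
That fraction of the synodic month is 45.6/360 × 29.531 d ≈ 3.74 d.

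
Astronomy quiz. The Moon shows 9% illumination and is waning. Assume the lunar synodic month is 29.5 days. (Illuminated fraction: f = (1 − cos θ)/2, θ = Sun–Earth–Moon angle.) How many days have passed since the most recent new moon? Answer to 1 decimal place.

26.6 days

cos θ = 1 − 2f = 0.820, giving a principal value of 34.9°.
A waning Moon lies in 180°–360°, so θ = 360° − 34.9° = 325.1°.
Age = 29.5 × 325.1°/360° ≈ 26.64 days.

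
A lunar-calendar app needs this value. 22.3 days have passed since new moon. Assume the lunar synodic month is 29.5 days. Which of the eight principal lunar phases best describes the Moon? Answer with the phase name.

last quarter

At 22.3/29.5 of the cycle, θ ≈ 272° — the last quarter range.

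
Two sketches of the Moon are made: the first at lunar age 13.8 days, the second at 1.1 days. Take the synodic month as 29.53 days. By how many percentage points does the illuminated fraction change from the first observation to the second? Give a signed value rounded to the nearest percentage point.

First observation: θ = 360°·13.8/29.53 = 168.2°, so f = 0.989.
Second observation: θ = 13.4°, f = 0.014.
Δf = 0.014 − 0.989 = -0.976, i.e. -98 pp.

-98 pp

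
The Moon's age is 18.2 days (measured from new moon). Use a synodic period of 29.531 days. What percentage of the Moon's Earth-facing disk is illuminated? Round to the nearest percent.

87%

The Moon has covered 18.2/29.531 of its cycle, so θ ≈ 360° × 18.2/29.531 = 221.9°.
cos 221.9° = (-0.745), so f = (1 − (-0.745))/2 = 0.872, so 87%.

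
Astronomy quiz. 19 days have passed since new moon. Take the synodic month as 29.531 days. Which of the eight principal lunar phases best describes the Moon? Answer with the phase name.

At 19/29.531 of the cycle, θ ≈ 232° — the waning gibbous range.

waning gibbous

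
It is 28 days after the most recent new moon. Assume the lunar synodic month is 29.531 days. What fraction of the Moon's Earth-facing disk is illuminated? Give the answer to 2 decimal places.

Elongation θ = 360° × 28/29.531 ≈ 341.3°.
cos 341.3° = 0.947, so f = (1 − 0.947)/2 = 0.026.

0.03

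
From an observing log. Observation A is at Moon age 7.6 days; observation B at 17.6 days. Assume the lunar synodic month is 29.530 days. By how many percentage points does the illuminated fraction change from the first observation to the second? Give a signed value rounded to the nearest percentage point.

First observation: θ = 360°·7.6/29.530 = 92.7°, so f = 0.523.
Second observation: θ = 214.6°, f = 0.912.
Δf = 0.912 − 0.523 = +0.389, i.e. +39 pp.

+39 pp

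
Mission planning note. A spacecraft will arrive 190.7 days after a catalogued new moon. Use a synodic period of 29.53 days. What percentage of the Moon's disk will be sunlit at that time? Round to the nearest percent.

190.7/29.53 = 6.458 lunations, so 6 complete cycles and 13.52 d into the next.
Phase angle: θ = 360°·(13.52 d)/(29.53 d) = 164.8°.
With cos θ = (-0.965), the lit fraction is (1 − (-0.965))/2 ≈ 0.983, so 98%.

98%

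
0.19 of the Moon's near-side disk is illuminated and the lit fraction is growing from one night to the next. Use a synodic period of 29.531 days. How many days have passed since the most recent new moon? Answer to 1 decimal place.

4.2 days

From f = (1 − cos θ)/2: cos θ = 1 − 2×0.19 = 0.620; arccos → 51.7°.
The Moon is waxing (0°–180°), so θ = 51.7° directly.
Age = 29.531 × 51.7°/360° ≈ 4.24 days.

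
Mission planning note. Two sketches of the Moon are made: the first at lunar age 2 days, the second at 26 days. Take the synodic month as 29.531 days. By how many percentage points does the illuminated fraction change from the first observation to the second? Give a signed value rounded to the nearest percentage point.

+9 pp

First observation: θ = 360°·2/29.531 = 24.4°, so f = 0.045.
Second observation: θ = 317.0°, f = 0.135.
Δf = 0.135 − 0.045 = +0.090, i.e. +9 pp.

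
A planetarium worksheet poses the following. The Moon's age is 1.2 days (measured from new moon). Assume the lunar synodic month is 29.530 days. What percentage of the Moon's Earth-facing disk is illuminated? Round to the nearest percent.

2%

Phase angle: θ = 360°·(1.2 d)/(29.530 d) = 14.6°.
With cos θ = 0.968, the lit fraction is (1 − 0.968)/2 ≈ 0.016, so 2%.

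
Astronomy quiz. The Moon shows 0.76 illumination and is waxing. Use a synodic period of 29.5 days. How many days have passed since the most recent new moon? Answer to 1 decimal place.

9.9 days

From f = (1 − cos θ)/2: cos θ = 1 − 2×0.76 = -0.520; arccos → 121.3°.
The Moon is waxing (0°–180°), so θ = 121.3° directly.
At 360°/29.5 d per day, 121.3° corresponds to 9.94 days.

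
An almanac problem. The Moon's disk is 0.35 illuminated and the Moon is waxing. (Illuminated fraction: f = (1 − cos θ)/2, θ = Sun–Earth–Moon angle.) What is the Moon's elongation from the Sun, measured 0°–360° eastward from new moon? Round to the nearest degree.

73°

Invert f = (1 − cos θ)/2 to get cos θ = 1 − 2(0.35) = 0.300, hence θ₀ = arccos 0.300 = 72.5°.
Waxing ⇒ before full, so θ = 72.5°.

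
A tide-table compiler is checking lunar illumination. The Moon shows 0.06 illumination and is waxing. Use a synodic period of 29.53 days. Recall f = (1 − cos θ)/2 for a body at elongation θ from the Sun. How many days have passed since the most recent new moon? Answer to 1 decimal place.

2.3 days

cos θ = 1 − 2f = 0.880, giving a principal value of 28.4°.
Waxing ⇒ before full, so θ = 28.4°.
Age = 29.53 × 28.4°/360° ≈ 2.33 days.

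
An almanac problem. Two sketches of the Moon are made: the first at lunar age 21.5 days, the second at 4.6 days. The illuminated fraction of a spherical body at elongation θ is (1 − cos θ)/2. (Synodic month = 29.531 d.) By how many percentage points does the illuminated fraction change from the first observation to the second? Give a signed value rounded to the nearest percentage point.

-35 pp

θ₁ = 360° × 21.5/29.531 = 262.1°, f₁ = (1 − cos θ₁)/2 = 0.569.
θ₂ = 360° × 4.6/29.531 = 56.1°, f₂ = (1 − cos θ₂)/2 = 0.221.
Change = f₂ − f₁ = -0.348 → -35 percentage points.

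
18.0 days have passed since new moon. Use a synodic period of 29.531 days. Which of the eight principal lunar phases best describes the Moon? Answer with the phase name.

waning gibbous

θ ≈ 360° × 18.0/29.531 = 219°, which falls in the waning gibbous sector.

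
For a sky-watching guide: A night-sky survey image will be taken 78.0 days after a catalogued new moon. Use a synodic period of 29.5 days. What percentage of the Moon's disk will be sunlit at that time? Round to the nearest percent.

81%

Reduce mod P: 78.0 − 2×29.5 = 19.00 d into the current lunation.
Elongation θ = 360° × 19.00/29.5 ≈ 231.9°.
cos 231.9° = (-0.618), so f = (1 − (-0.618))/2 = 0.809, so 81%.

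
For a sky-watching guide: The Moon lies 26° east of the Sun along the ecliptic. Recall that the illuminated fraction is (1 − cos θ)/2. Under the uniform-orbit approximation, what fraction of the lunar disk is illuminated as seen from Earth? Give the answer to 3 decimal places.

f = (1 − cos 26°)/2 = (1 − 0.899)/2 ≈ 0.051.

0.051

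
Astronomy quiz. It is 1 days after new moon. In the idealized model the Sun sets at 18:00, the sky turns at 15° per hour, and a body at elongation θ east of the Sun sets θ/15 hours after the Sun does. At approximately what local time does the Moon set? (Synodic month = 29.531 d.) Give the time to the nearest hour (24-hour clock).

The Moon has covered 1/29.531 of its cycle, so θ ≈ 360° × 1/29.531 = 12.2°.
Delay after the Sun = 12.2° / (15°/h) ≈ 0.81 h.
18:00 + 0.81 h ≈ 18:49 → 19:00 to the nearest hour.

19:00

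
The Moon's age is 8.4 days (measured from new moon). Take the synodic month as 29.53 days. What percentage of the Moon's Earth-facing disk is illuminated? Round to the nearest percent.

61%

The Moon has covered 8.4/29.53 of its cycle, so θ ≈ 360° × 8.4/29.53 = 102.4°.
cos 102.4° = (-0.215), so f = (1 − (-0.215))/2 = 0.607, so 61%.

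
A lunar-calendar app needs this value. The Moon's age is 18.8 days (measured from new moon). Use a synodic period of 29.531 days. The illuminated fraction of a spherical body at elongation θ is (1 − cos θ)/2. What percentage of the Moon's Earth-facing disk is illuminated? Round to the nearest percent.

83%

Phase angle: θ = 360°·(18.8 d)/(29.531 d) = 229.2°.
With cos θ = (-0.654), the lit fraction is (1 − (-0.654))/2 ≈ 0.827, so 83%.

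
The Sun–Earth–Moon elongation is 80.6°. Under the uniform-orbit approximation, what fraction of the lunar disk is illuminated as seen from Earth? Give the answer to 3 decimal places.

0.418

cos 80.6° = 0.163, so f = (1 − 0.163)/2 = 0.418.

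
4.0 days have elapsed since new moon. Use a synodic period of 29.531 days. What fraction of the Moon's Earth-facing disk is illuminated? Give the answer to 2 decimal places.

The Moon has covered 4.0/29.531 of its cycle, so θ ≈ 360° × 4.0/29.531 = 48.8°.
cos 48.8° = 0.659, so f = (1 − 0.659)/2 = 0.170.

0.17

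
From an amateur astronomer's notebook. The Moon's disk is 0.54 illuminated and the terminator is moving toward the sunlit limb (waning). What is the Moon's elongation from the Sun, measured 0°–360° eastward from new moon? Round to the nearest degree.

265°

Invert f = (1 − cos θ)/2 to get cos θ = 1 − 2(0.54) = -0.080, hence θ₀ = arccos -0.080 = 94.6°.
A waning Moon lies in 180°–360°, so θ = 360° − 94.6° = 265.4°.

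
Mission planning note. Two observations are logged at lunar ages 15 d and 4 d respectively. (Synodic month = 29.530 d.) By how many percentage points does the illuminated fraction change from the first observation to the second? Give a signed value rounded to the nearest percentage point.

-83 pp

First observation: θ = 360°·15/29.530 = 182.9°, so f = 0.999.
Second observation: θ = 48.8°, f = 0.170.
Δf = 0.170 − 0.999 = -0.829, i.e. -83 pp.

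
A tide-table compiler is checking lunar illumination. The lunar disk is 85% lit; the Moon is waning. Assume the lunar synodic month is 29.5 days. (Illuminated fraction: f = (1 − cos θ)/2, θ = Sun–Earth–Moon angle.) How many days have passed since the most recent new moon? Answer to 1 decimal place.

From f = (1 − cos θ)/2: cos θ = 1 − 2×0.85 = -0.700; arccos → 134.4°.
Waning ⇒ past full, so θ = 360° − 134.4° = 225.6°.
At 360°/29.5 d per day, 225.6° corresponds to 18.48 days.

18.5 days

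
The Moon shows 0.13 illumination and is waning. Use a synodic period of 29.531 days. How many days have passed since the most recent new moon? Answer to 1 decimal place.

From f = (1 − cos θ)/2: cos θ = 1 − 2×0.13 = 0.740; arccos → 42.3°.
Since the Moon is past full (waning), take the reflex angle: θ = 360° − 42.3° = 317.7°.
Age = 29.531 × 317.7°/360° ≈ 26.06 days.

26.1 days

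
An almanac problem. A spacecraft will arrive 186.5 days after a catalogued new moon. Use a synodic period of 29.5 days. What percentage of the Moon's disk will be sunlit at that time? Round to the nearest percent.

72%

186.5 d spans 6 complete synodic months (6 × 29.5 = 177.00 d) plus 9.50 d.
Phase angle: θ = 360°·(9.50 d)/(29.5 d) = 115.9°.
Illuminated fraction = (1 − cos 115.9°)/2 = (1 − (-0.437))/2 ≈ 0.719, so 72%.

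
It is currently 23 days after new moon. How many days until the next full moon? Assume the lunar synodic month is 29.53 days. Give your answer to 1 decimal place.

21.3 days

Full moon occurs at elongation 180°, i.e. at age 29.53 × 180/360 = 14.765 d.
This lunation's full moon (14.765 d) has passed, so add one period: 44.295 − 23 = 21.295 days.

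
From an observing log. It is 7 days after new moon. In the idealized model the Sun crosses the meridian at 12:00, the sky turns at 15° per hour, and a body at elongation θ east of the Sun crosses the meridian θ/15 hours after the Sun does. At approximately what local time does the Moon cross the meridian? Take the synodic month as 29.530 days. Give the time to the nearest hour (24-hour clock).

18:00

Elongation θ = 360° × 7/29.530 ≈ 85.3°.
At 15° of sky rotation per hour, 85.3° corresponds to a 5.69 h lag.
12:00 + 5.69 h ≈ 17:41 → 18:00 to the nearest hour.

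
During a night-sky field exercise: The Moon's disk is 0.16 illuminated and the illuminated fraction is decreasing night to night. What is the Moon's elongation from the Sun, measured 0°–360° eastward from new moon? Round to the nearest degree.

From f = (1 − cos θ)/2: cos θ = 1 − 2×0.16 = 0.680; arccos → 47.2°.
Waning ⇒ past full, so θ = 360° − 47.2° = 312.8°.

313°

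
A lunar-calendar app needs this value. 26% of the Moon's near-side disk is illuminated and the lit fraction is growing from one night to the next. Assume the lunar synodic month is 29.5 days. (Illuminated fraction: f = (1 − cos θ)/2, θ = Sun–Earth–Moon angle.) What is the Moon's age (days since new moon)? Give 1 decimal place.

5.0 days

cos θ = 1 − 2f = 0.480, giving a principal value of 61.3°.
The Moon is waxing (0°–180°), so θ = 61.3° directly.
Age = 29.5 × 61.3°/360° ≈ 5.02 days.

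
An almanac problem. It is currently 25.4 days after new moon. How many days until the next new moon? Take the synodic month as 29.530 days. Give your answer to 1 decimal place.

4.1 days

The next new moon completes the synodic month: 29.530 − 25.4 = 4.130 days.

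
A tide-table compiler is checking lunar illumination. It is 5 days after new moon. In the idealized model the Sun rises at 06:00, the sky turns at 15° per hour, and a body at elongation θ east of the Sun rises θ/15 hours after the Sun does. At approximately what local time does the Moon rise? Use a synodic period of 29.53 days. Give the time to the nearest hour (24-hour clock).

Elongation θ = 360° × 5/29.53 ≈ 61.0°.
Delay after the Sun = 61.0° / (15°/h) ≈ 4.06 h.
06:00 + 4.06 h ≈ 10:04 → 10:00 to the nearest hour.

10:00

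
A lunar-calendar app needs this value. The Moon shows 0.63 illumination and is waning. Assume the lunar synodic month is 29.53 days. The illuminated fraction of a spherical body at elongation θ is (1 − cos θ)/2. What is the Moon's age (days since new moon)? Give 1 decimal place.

From f = (1 − cos θ)/2: cos θ = 1 − 2×0.63 = -0.260; arccos → 105.1°.
Waning ⇒ past full, so θ = 360° − 105.1° = 254.9°.
At 360°/29.53 d per day, 254.9° corresponds to 20.91 days.

20.9 days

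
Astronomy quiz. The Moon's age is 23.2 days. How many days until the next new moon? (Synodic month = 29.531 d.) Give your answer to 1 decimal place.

6.3 days

The next new moon completes the synodic month: 29.531 − 23.2 = 6.331 days.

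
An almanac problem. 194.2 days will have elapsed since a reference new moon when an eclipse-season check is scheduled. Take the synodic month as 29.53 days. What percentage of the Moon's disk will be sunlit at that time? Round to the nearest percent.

94%

Reduce mod P: 194.2 − 6×29.53 = 17.02 d into the current lunation.
Elongation θ = 360° × 17.02/29.53 ≈ 207.5°.
Illuminated fraction = (1 − cos 207.5°)/2 = (1 − (-0.887))/2 ≈ 0.944, so 94%.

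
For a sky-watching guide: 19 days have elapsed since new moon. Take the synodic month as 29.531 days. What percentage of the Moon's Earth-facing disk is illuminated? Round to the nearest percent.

81%

Elongation θ = 360° × 19/29.531 ≈ 231.6°.
With cos θ = (-0.621), the lit fraction is (1 − (-0.621))/2 ≈ 0.810, so 81%.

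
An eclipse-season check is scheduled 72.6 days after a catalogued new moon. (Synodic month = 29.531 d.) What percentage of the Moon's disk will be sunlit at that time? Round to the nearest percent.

Reduce mod P: 72.6 − 2×29.531 = 13.54 d into the current lunation.
Phase angle: θ = 360°·(13.54 d)/(29.531 d) = 165.0°.
cos 165.0° = (-0.966), so f = (1 − (-0.966))/2 = 0.983, so 98%.

98%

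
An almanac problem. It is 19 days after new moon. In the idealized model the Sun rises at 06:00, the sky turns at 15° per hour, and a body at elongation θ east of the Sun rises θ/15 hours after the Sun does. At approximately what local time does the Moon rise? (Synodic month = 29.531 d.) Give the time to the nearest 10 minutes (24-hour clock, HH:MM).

21:30

Elongation θ = 360° × 19/29.531 ≈ 231.6°.
The Moon trails the Sun by θ/15 = 231.6/15 ≈ 15.44 hours.
06:00 + 15.441 h ≈ 21:26 → 21:30 to the nearest ten minutes.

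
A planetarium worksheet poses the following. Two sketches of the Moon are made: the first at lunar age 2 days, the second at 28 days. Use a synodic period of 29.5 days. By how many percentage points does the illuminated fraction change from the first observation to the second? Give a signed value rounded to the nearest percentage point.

θ₁ = 360° × 2/29.5 = 24.4°, f₁ = (1 − cos θ₁)/2 = 0.045.
θ₂ = 360° × 28/29.5 = 341.7°, f₂ = (1 − cos θ₂)/2 = 0.025.
Change = f₂ − f₁ = -0.019 → -2 percentage points.

-2 percentage points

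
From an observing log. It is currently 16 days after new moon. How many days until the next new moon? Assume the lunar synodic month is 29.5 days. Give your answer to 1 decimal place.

The next new moon completes the synodic month: 29.5 − 16 = 13.500 days.

13.5 days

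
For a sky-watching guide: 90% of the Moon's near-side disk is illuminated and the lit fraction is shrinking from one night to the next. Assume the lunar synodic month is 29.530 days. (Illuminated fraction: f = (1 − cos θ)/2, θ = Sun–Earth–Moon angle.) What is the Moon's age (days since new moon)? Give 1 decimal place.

17.8 days

cos θ = 1 − 2f = -0.800, giving a principal value of 143.1°.
Waning ⇒ past full, so θ = 360° − 143.1° = 216.9°.
Age = 29.530 × 216.9°/360° ≈ 17.79 days.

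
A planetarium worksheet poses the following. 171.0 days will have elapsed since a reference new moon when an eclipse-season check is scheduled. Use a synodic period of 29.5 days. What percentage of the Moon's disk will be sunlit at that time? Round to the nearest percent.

171.0 d spans 5 complete synodic months (5 × 29.5 = 147.50 d) plus 23.50 d.
Elongation θ = 360° × 23.50/29.5 ≈ 286.8°.
With cos θ = 0.289, the lit fraction is (1 − 0.289)/2 ≈ 0.356, so 36%.

36%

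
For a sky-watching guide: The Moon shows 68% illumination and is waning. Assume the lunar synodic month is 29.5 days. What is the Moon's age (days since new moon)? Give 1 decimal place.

20.4 days

Invert f = (1 − cos θ)/2 to get cos θ = 1 − 2(0.68) = -0.360, hence θ₀ = arccos -0.360 = 111.1°.
Waning ⇒ past full, so θ = 360° − 111.1° = 248.9°.
Age = 29.5 × 248.9°/360° ≈ 20.40 days.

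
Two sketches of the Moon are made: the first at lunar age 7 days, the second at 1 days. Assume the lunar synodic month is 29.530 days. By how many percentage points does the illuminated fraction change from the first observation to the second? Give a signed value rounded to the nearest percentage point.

-45 pp

First observation: θ = 360°·7/29.530 = 85.3°, so f = 0.459.
Second observation: θ = 12.2°, f = 0.011.
Δf = 0.011 − 0.459 = -0.448, i.e. -45 pp.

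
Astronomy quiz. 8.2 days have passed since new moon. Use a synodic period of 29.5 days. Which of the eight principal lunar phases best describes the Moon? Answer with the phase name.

first quarter

At 8.2/29.5 of the cycle, θ ≈ 100° — the first quarter range.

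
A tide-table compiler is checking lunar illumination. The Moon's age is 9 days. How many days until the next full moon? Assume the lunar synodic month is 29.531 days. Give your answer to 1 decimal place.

Full moon is 0.5 of the way through the cycle: age 0.5 × 29.531 = 14.765 d.
That is 14.765 − 9 = 5.765 days ahead.

5.8 days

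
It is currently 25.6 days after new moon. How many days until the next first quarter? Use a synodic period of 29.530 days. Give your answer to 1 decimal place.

First quarter occurs at elongation 90°, i.e. at age 29.530 × 90/360 = 7.383 d.
Already past this cycle's first quarter; the next is at 7.383 + 29.530 = 36.913 d, so 36.913 − 25.6 = 11.312 days.

11.3 days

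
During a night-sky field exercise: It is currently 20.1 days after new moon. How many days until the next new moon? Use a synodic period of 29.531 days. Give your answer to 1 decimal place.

9.4 days

The next new moon completes the synodic month: 29.531 − 20.1 = 9.431 days.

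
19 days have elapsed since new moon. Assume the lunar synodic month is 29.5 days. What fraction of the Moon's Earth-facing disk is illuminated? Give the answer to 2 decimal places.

Elongation θ = 360° × 19/29.5 ≈ 231.9°.
With cos θ = (-0.618), the lit fraction is (1 − (-0.618))/2 ≈ 0.809.

0.81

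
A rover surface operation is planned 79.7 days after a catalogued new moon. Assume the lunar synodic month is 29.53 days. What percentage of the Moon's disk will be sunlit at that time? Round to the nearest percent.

66%

79.7 d spans 2 complete synodic months (2 × 29.53 = 59.06 d) plus 20.64 d.
The Moon has covered 20.64/29.53 of its cycle, so θ ≈ 360° × 20.64/29.53 = 251.6°.
cos 251.6° = (-0.315), so f = (1 − (-0.315))/2 = 0.658, so 66%.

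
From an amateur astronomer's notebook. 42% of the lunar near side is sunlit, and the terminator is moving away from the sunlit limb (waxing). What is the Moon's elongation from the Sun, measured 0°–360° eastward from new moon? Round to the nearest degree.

81°

From f = (1 − cos θ)/2: cos θ = 1 − 2×0.42 = 0.160; arccos → 80.8°.
Waxing ⇒ before full, so θ = 80.8°.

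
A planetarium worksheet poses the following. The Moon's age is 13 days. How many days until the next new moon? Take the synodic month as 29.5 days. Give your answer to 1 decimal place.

16.5 days

One full lunation from the last new moon is 29.5 d; remaining = 29.5 − 13 = 16.500 d.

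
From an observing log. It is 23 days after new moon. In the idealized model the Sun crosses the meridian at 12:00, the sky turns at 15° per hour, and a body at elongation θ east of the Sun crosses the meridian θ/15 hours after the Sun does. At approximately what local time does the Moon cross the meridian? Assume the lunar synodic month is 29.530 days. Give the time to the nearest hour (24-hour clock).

Elongation θ = 360° × 23/29.530 ≈ 280.4°.
The Moon trails the Sun by θ/15 = 280.4/15 ≈ 18.69 hours.
12:00 + 18.69 h ≈ 06:42 → 07:00 to the nearest hour.

07:00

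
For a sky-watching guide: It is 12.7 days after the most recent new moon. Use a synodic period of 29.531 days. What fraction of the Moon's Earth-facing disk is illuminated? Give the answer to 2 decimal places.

0.95

The Moon has covered 12.7/29.531 of its cycle, so θ ≈ 360° × 12.7/29.531 = 154.8°.
With cos θ = (-0.905), the lit fraction is (1 − (-0.905))/2 ≈ 0.952.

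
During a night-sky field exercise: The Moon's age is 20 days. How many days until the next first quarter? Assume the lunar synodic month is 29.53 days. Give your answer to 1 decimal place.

First quarter is 0.25 of the way through the cycle: age 0.25 × 29.53 = 7.383 d.
Already past this cycle's first quarter; the next is at 7.383 + 29.53 = 36.913 d, so 36.913 − 20 = 16.913 days.

16.9 days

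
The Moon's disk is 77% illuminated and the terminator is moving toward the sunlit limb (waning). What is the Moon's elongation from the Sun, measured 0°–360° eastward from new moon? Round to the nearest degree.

From f = (1 − cos θ)/2: cos θ = 1 − 2×0.77 = -0.540; arccos → 122.7°.
Since the Moon is past full (waning), take the reflex angle: θ = 360° − 122.7° = 237.3°.

237°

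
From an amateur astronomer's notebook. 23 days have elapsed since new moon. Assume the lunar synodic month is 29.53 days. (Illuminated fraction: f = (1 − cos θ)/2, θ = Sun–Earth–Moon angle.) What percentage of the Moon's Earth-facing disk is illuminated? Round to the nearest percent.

41%

The Moon has covered 23/29.53 of its cycle, so θ ≈ 360° × 23/29.53 = 280.4°.
Illuminated fraction = (1 − cos 280.4°)/2 = (1 − 0.180)/2 ≈ 0.410, so 41%.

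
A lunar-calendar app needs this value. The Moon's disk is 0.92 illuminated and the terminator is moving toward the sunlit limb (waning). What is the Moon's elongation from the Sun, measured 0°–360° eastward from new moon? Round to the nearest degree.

From f = (1 − cos θ)/2: cos θ = 1 − 2×0.92 = -0.840; arccos → 147.1°.
A waning Moon lies in 180°–360°, so θ = 360° − 147.1° = 212.9°.

213°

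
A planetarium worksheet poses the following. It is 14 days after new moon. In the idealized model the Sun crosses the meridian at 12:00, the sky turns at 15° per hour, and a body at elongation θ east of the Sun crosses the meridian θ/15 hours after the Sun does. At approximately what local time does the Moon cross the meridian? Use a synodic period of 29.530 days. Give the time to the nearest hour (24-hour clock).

Phase angle: θ = 360°·(14 d)/(29.530 d) = 170.7°.
Delay after the Sun = 170.7° / (15°/h) ≈ 11.38 h.
12:00 + 11.38 h ≈ 23:23 → 23:00 to the nearest hour.

23:00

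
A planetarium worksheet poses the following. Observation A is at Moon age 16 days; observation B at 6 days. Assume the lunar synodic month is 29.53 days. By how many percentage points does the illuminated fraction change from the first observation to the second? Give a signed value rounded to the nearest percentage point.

First observation: θ = 360°·16/29.53 = 195.1°, so f = 0.983.
Second observation: θ = 73.1°, f = 0.355.
Δf = 0.355 − 0.983 = -0.628, i.e. -63 pp.

-63 pp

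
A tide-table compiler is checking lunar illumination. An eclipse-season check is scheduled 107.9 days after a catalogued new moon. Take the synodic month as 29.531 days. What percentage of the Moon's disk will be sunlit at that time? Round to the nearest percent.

Reduce mod P: 107.9 − 3×29.531 = 19.31 d into the current lunation.
Phase angle: θ = 360°·(19.31 d)/(29.531 d) = 235.4°.
With cos θ = (-0.568), the lit fraction is (1 − (-0.568))/2 ≈ 0.784, so 78%.

78%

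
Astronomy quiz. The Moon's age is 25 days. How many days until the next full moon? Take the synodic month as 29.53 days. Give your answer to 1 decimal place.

Full moon is 0.5 of the way through the cycle: age 0.5 × 29.53 = 14.765 d.
Already past this cycle's full moon; the next is at 14.765 + 29.53 = 44.295 d, so 44.295 − 25 = 19.295 days.

19.3 days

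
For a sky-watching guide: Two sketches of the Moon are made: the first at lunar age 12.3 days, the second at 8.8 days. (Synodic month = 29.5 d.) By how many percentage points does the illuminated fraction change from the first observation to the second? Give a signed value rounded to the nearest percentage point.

-28 pp

First observation: θ = 360°·12.3/29.5 = 150.1°, so f = 0.933.
Second observation: θ = 107.4°, f = 0.649.
Δf = 0.649 − 0.933 = -0.284, i.e. -28 pp.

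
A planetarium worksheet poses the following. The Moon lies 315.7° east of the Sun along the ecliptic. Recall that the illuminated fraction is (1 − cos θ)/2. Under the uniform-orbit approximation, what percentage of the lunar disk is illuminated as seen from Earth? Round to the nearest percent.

14%

f = (1 − cos 315.7°)/2 = (1 − 0.716)/2 ≈ 0.142, i.e. 14%.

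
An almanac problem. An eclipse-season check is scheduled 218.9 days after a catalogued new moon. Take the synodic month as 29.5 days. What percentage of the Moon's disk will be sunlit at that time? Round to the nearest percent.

218.9 d spans 7 complete synodic months (7 × 29.5 = 206.50 d) plus 12.40 d.
Phase angle: θ = 360°·(12.40 d)/(29.5 d) = 151.3°.
Illuminated fraction = (1 − cos 151.3°)/2 = (1 − (-0.877))/2 ≈ 0.939, so 94%.

94%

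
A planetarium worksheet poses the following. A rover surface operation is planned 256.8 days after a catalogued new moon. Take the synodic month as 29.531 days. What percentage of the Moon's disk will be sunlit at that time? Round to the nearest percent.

Reduce mod P: 256.8 − 8×29.531 = 20.55 d into the current lunation.
Phase angle: θ = 360°·(20.55 d)/(29.531 d) = 250.5°.
With cos θ = (-0.333), the lit fraction is (1 − (-0.333))/2 ≈ 0.667, so 67%.

67%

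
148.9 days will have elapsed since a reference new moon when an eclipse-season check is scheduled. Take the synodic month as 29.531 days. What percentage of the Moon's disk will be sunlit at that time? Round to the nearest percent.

148.9 d spans 5 complete synodic months (5 × 29.531 = 147.66 d) plus 1.25 d.
Phase angle: θ = 360°·(1.25 d)/(29.531 d) = 15.2°.
Illuminated fraction = (1 − cos 15.2°)/2 = (1 − 0.965)/2 ≈ 0.017, so 2%.

2%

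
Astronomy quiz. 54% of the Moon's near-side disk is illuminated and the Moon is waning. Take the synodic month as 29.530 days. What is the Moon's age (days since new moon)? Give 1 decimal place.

21.8 days

cos θ = 1 − 2f = -0.080, giving a principal value of 94.6°.
Waning ⇒ past full, so θ = 360° − 94.6° = 265.4°.
Age = 29.530 × 265.4°/360° ≈ 21.77 days.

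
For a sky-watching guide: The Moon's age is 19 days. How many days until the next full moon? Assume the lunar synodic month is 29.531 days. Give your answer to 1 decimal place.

25.3 days

Full moon is 0.5 of the way through the cycle: age 0.5 × 29.531 = 14.765 d.
This lunation's full moon (14.765 d) has passed, so add one period: 44.296 − 19 = 25.296 days.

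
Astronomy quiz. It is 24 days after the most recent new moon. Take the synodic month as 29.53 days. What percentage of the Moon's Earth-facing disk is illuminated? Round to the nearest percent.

31%

Elongation θ = 360° × 24/29.53 ≈ 292.6°.
cos 292.6° = 0.384, so f = (1 − 0.384)/2 = 0.308, so 31%.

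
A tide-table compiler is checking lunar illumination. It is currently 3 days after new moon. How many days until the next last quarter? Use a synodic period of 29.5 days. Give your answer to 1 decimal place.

Last quarter occurs at elongation 270°, i.e. at age 29.5 × 270/360 = 22.125 d.
So 19.125 days remain (22.125 − 3).

19.1 days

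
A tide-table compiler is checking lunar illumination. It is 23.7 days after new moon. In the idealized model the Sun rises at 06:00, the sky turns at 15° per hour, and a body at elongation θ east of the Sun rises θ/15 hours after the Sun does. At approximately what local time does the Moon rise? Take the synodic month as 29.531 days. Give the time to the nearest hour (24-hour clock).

01:00

Phase angle: θ = 360°·(23.7 d)/(29.531 d) = 288.9°.
Delay after the Sun = 288.9° / (15°/h) ≈ 19.26 h.
06:00 + 19.26 h ≈ 01:16 → 01:00 to the nearest hour.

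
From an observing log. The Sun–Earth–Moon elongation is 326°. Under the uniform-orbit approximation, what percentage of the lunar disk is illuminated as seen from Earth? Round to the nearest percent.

cos 326° = 0.829, so f = (1 − 0.829)/2 = 0.085, i.e. 9%.

9%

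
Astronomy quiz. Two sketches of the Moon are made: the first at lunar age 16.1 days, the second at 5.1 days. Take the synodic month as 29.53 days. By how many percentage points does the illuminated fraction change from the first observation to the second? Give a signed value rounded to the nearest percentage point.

First observation: θ = 360°·16.1/29.53 = 196.3°, so f = 0.980.
Second observation: θ = 62.2°, f = 0.267.
Δf = 0.267 − 0.980 = -0.713, i.e. -71 pp.

-71 pp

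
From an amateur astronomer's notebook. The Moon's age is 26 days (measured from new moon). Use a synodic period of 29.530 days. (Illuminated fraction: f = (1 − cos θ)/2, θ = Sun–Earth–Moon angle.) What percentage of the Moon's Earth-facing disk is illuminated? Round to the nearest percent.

Elongation θ = 360° × 26/29.530 ≈ 317.0°.
Illuminated fraction = (1 − cos 317.0°)/2 = (1 − 0.731)/2 ≈ 0.135, so 13%.

13%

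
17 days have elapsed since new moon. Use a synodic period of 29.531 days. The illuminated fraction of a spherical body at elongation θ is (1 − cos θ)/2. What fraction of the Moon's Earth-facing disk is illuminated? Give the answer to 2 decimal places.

0.94

Elongation θ = 360° × 17/29.531 ≈ 207.2°.
With cos θ = (-0.889), the lit fraction is (1 − (-0.889))/2 ≈ 0.945.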